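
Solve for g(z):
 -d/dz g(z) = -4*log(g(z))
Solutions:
 li(g(z)) = C1 + 4*z


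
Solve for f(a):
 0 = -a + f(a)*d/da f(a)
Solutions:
 f(a) = -sqrt(C1 + a^2)
 f(a) = sqrt(C1 + a^2)


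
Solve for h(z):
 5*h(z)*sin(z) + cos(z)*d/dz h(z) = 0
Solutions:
 h(z) = C1*cos(z)^5


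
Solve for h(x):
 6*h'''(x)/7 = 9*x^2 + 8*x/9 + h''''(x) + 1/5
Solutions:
 h(x) = C1 + C2*x + C3*x^2 + C4*exp(6*x/7) + 7*x^5/40 + 1379*x^4/1296 + 48643*x^3/9720


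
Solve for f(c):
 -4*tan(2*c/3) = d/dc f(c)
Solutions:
 f(c) = C1 + 6*log(cos(2*c/3))


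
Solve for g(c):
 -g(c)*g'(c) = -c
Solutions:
 g(c) = -sqrt(C1 + c^2)
 g(c) = sqrt(C1 + c^2)


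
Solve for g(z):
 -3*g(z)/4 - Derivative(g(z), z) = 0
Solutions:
 g(z) = C1*exp(-3*z/4)


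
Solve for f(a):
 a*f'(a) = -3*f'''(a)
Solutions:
 f(a) = C1 + Integral(C2*airyai(-3^(2/3)*a/3) + C3*airybi(-3^(2/3)*a/3), a)


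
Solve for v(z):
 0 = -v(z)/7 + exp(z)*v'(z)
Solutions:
 v(z) = C1*exp(-exp(-z)/7)


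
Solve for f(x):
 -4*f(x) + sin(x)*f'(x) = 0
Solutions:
 f(x) = C1*(cos(x)^2 - 2*cos(x) + 1)/(cos(x)^2 + 2*cos(x) + 1)


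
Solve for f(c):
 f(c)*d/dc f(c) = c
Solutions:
 f(c) = -sqrt(C1 + c^2)
 f(c) = sqrt(C1 + c^2)


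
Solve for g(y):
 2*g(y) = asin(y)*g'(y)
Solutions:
 g(y) = C1*exp(2*Integral(1/asin(y), y))


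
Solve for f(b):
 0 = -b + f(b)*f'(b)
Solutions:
 f(b) = -sqrt(C1 + b^2)
 f(b) = sqrt(C1 + b^2)


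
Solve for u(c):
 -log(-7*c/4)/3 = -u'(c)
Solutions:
 u(c) = C1 + c*log(-c)/3 + c*(-2*log(2) - 1 + log(7))/3


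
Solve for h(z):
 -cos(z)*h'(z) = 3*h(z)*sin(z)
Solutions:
 h(z) = C1*cos(z)^3


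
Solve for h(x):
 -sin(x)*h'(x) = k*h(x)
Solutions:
 h(x) = C1*exp(k*(-log(cos(x) - 1) + log(cos(x) + 1))/2)


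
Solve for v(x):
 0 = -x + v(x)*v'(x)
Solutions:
 v(x) = -sqrt(C1 + x^2)
 v(x) = sqrt(C1 + x^2)


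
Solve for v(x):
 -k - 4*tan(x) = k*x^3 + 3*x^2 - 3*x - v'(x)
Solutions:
 v(x) = C1 + k*x^4/4 + k*x + x^3 - 3*x^2/2 - 4*log(cos(x))


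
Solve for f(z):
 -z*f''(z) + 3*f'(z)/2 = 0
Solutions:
 f(z) = C1 + C2*z^(5/2)


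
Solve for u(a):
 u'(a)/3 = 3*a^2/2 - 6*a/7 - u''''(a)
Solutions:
 u(a) = C1 + C4*exp(-3^(2/3)*a/3) + 3*a^3/2 - 9*a^2/7 + (C2*sin(3^(1/6)*a/2) + C3*cos(3^(1/6)*a/2))*exp(3^(2/3)*a/6)


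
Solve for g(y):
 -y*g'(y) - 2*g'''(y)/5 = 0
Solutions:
 g(y) = C1 + Integral(C2*airyai(-2^(2/3)*5^(1/3)*y/2) + C3*airybi(-2^(2/3)*5^(1/3)*y/2), y)


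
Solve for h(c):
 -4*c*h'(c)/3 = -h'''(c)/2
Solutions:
 h(c) = C1 + Integral(C2*airyai(2*3^(2/3)*c/3) + C3*airybi(2*3^(2/3)*c/3), c)


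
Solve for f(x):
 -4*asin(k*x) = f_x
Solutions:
 f(x) = C1 - 4*Piecewise((x*asin(k*x) + sqrt(-k^2*x^2 + 1)/k, Ne(k, 0)), (0, True))


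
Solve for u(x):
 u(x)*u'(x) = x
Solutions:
 u(x) = -sqrt(C1 + x^2)
 u(x) = sqrt(C1 + x^2)


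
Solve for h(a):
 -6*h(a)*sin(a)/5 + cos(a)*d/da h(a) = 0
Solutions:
 h(a) = C1/cos(a)^(6/5)


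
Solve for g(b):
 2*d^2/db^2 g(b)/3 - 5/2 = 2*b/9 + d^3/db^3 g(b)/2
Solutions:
 g(b) = C1 + C2*b + C3*exp(4*b/3) + b^3/18 + 2*b^2


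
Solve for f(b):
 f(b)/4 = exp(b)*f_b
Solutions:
 f(b) = C1*exp(-exp(-b)/4)


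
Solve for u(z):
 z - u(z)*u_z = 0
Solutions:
 u(z) = -sqrt(C1 + z^2)
 u(z) = sqrt(C1 + z^2)


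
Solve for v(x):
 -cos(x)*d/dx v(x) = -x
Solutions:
 v(x) = C1 + Integral(x/cos(x), x)


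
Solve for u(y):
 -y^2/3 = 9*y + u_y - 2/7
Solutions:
 u(y) = C1 - y^3/9 - 9*y^2/2 + 2*y/7


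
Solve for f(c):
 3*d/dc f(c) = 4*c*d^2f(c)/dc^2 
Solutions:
 f(c) = C1 + C2*c^(7/4)


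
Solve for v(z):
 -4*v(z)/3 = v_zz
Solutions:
 v(z) = C1*sin(2*sqrt(3)*z/3) + C2*cos(2*sqrt(3)*z/3)


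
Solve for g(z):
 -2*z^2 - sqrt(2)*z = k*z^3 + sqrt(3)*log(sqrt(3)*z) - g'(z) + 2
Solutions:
 g(z) = C1 + k*z^4/4 + 2*z^3/3 + sqrt(2)*z^2/2 + sqrt(3)*z*log(z) - sqrt(3)*z + sqrt(3)*z*log(3)/2 + 2*z


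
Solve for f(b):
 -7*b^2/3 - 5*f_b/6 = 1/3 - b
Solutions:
 f(b) = C1 - 14*b^3/15 + 3*b^2/5 - 2*b/5


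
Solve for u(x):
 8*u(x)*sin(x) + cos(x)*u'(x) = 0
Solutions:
 u(x) = C1*cos(x)^8


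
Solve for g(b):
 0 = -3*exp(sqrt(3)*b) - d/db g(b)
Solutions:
 g(b) = C1 - sqrt(3)*exp(sqrt(3)*b)


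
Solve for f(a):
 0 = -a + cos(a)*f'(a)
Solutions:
 f(a) = C1 + Integral(a/cos(a), a)


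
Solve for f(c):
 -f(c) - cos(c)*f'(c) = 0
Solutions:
 f(c) = C1*sqrt(sin(c) - 1)/sqrt(sin(c) + 1)


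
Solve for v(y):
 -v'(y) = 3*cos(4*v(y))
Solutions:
 v(y) = -asin((C1 + exp(24*y))/(C1 - exp(24*y)))/4 + pi/4
 v(y) = asin((C1 + exp(24*y))/(C1 - exp(24*y)))/4


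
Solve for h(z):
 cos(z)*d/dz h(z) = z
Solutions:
 h(z) = C1 + Integral(z/cos(z), z)


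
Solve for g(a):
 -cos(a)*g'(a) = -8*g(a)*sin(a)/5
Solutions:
 g(a) = C1/cos(a)^(8/5)


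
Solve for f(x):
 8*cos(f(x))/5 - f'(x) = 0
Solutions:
 -8*x/5 - log(sin(f(x)) - 1)/2 + log(sin(f(x)) + 1)/2 = C1


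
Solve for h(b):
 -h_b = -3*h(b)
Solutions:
 h(b) = C1*exp(3*b)


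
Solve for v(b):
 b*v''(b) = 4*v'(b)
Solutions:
 v(b) = C1 + C2*b^5


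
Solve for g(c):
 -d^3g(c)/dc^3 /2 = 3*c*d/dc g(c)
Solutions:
 g(c) = C1 + Integral(C2*airyai(-6^(1/3)*c) + C3*airybi(-6^(1/3)*c), c)


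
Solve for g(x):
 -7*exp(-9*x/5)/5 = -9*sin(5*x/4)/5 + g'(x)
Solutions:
 g(x) = C1 - 36*cos(5*x/4)/25 + 7*exp(-9*x/5)/9


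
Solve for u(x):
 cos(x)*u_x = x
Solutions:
 u(x) = C1 + Integral(x/cos(x), x)


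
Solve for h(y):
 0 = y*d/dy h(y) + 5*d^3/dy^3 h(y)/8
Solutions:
 h(y) = C1 + Integral(C2*airyai(-2*5^(2/3)*y/5) + C3*airybi(-2*5^(2/3)*y/5), y)


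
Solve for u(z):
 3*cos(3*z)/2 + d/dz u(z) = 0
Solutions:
 u(z) = C1 - sin(3*z)/2


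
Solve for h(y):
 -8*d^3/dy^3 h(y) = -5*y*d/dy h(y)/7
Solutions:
 h(y) = C1 + Integral(C2*airyai(5^(1/3)*7^(2/3)*y/14) + C3*airybi(5^(1/3)*7^(2/3)*y/14), y)


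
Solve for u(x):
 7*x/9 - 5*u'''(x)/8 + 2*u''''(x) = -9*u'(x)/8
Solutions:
 u(x) = C1 + C2*exp(x*(25/(144*sqrt(46281) + 30979)^(1/3) + 10 + (144*sqrt(46281) + 30979)^(1/3))/96)*sin(sqrt(3)*x*(-(144*sqrt(46281) + 30979)^(1/3) + 25/(144*sqrt(46281) + 30979)^(1/3))/96) + C3*exp(x*(25/(144*sqrt(46281) + 30979)^(1/3) + 10 + (144*sqrt(46281) + 30979)^(1/3))/96)*cos(sqrt(3)*x*(-(144*sqrt(46281) + 30979)^(1/3) + 25/(144*sqrt(46281) + 30979)^(1/3))/96) + C4*exp(x*(-(144*sqrt(46281) + 30979)^(1/3) - 25/(144*sqrt(46281) + 30979)^(1/3) + 5)/48) - 28*x^2/81


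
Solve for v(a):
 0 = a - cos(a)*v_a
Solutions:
 v(a) = C1 + Integral(a/cos(a), a)


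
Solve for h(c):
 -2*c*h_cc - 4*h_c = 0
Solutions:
 h(c) = C1 + C2/c


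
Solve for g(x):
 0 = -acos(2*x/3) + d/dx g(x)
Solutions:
 g(x) = C1 + x*acos(2*x/3) - sqrt(9 - 4*x^2)/2


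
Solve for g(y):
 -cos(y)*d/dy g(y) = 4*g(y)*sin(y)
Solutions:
 g(y) = C1*cos(y)^4


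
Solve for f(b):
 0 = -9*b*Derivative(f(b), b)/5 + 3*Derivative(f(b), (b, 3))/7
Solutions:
 f(b) = C1 + Integral(C2*airyai(21^(1/3)*5^(2/3)*b/5) + C3*airybi(21^(1/3)*5^(2/3)*b/5), b)


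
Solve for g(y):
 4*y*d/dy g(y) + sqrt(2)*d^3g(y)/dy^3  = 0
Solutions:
 g(y) = C1 + Integral(C2*airyai(-sqrt(2)*y) + C3*airybi(-sqrt(2)*y), y)


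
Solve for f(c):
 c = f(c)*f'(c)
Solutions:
 f(c) = -sqrt(C1 + c^2)
 f(c) = sqrt(C1 + c^2)


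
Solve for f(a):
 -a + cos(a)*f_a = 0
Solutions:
 f(a) = C1 + Integral(a/cos(a), a)


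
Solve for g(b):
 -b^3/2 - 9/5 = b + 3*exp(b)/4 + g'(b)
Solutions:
 g(b) = C1 - b^4/8 - b^2/2 - 9*b/5 - 3*exp(b)/4


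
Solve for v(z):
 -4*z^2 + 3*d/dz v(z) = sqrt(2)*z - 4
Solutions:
 v(z) = C1 + 4*z^3/9 + sqrt(2)*z^2/6 - 4*z/3


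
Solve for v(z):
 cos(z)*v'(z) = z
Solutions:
 v(z) = C1 + Integral(z/cos(z), z)


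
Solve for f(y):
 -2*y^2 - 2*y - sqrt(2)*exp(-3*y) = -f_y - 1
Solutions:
 f(y) = C1 + 2*y^3/3 + y^2 - y - sqrt(2)*exp(-3*y)/3


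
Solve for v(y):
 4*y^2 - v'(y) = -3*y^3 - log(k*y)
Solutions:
 v(y) = C1 + 3*y^4/4 + 4*y^3/3 + y*log(k*y) - y


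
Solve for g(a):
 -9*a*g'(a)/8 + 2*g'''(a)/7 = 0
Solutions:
 g(a) = C1 + Integral(C2*airyai(2^(2/3)*63^(1/3)*a/4) + C3*airybi(2^(2/3)*63^(1/3)*a/4), a)


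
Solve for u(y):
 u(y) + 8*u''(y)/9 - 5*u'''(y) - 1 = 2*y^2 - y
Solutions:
 u(y) = C1*exp(y*(-2^(2/3)*(405*sqrt(1482369) + 493099)^(1/3) - 128*2^(1/3)/(405*sqrt(1482369) + 493099)^(1/3) + 32)/540)*sin(2^(1/3)*sqrt(3)*y*(-2^(1/3)*(405*sqrt(1482369) + 493099)^(1/3) + 128/(405*sqrt(1482369) + 493099)^(1/3))/540) + C2*exp(y*(-2^(2/3)*(405*sqrt(1482369) + 493099)^(1/3) - 128*2^(1/3)/(405*sqrt(1482369) + 493099)^(1/3) + 32)/540)*cos(2^(1/3)*sqrt(3)*y*(-2^(1/3)*(405*sqrt(1482369) + 493099)^(1/3) + 128/(405*sqrt(1482369) + 493099)^(1/3))/540) + C3*exp(y*(128*2^(1/3)/(405*sqrt(1482369) + 493099)^(1/3) + 16 + 2^(2/3)*(405*sqrt(1482369) + 493099)^(1/3))/270) + 2*y^2 - y - 23/9


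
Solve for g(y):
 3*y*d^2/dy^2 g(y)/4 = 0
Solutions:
 g(y) = C1 + C2*y


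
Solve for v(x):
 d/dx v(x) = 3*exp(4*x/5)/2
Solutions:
 v(x) = C1 + 15*exp(4*x/5)/8


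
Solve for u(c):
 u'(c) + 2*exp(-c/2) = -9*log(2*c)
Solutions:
 u(c) = C1 - 9*c*log(c) + 9*c*(1 - log(2)) + 4*exp(-c/2)


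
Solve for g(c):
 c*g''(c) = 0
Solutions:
 g(c) = C1 + C2*c


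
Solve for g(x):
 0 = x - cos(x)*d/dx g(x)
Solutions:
 g(x) = C1 + Integral(x/cos(x), x)


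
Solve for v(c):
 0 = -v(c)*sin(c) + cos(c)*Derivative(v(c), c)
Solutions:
 v(c) = C1/cos(c)


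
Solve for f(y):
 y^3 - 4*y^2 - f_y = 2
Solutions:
 f(y) = C1 + y^4/4 - 4*y^3/3 - 2*y


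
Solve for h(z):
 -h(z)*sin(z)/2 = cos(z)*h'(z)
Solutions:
 h(z) = C1*sqrt(cos(z))


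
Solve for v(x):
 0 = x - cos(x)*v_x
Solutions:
 v(x) = C1 + Integral(x/cos(x), x)


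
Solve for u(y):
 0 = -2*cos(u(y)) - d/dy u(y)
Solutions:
 u(y) = pi - asin((C1 + exp(4*y))/(C1 - exp(4*y)))
 u(y) = asin((C1 + exp(4*y))/(C1 - exp(4*y)))


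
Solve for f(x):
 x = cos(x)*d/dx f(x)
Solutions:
 f(x) = C1 + Integral(x/cos(x), x)


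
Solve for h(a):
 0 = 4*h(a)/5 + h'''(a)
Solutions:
 h(a) = C3*exp(-10^(2/3)*a/5) + (C1*sin(10^(2/3)*sqrt(3)*a/10) + C2*cos(10^(2/3)*sqrt(3)*a/10))*exp(10^(2/3)*a/10)


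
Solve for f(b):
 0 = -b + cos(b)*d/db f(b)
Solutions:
 f(b) = C1 + Integral(b/cos(b), b)


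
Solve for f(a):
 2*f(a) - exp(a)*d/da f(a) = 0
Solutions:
 f(a) = C1*exp(-2*exp(-a))


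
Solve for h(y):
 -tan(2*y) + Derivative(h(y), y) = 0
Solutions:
 h(y) = C1 - log(cos(2*y))/2


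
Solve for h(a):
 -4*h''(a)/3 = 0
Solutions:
 h(a) = C1 + C2*a


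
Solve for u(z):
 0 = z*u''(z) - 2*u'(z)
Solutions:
 u(z) = C1 + C2*z^3


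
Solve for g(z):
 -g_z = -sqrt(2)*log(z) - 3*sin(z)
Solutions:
 g(z) = C1 + sqrt(2)*z*(log(z) - 1) - 3*cos(z)


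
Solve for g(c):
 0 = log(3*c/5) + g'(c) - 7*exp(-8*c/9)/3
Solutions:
 g(c) = C1 - c*log(c) + c*(-log(3) + 1 + log(5)) - 21*exp(-8*c/9)/8


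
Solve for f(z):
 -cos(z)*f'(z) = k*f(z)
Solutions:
 f(z) = C1*exp(k*(log(sin(z) - 1) - log(sin(z) + 1))/2)


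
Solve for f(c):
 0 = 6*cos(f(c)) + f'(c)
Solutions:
 f(c) = pi - asin((C1 + exp(12*c))/(C1 - exp(12*c)))
 f(c) = asin((C1 + exp(12*c))/(C1 - exp(12*c)))


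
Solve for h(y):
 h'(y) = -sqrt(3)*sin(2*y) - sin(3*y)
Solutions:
 h(y) = C1 + sqrt(3)*cos(2*y)/2 + cos(3*y)/3


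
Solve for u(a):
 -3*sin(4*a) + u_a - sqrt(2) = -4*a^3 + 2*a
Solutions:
 u(a) = C1 - a^4 + a^2 + sqrt(2)*a - 3*cos(4*a)/4


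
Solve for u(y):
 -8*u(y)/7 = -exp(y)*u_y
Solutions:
 u(y) = C1*exp(-8*exp(-y)/7)


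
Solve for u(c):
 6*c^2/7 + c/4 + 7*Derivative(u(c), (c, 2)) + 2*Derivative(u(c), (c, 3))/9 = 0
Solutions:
 u(c) = C1 + C2*c + C3*exp(-63*c/2) - c^4/98 - 115*c^3/24696 + 115*c^2/259308


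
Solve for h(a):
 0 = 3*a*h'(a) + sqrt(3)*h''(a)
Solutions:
 h(a) = C1 + C2*erf(sqrt(2)*3^(1/4)*a/2)


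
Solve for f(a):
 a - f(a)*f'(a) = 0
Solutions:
 f(a) = -sqrt(C1 + a^2)
 f(a) = sqrt(C1 + a^2)


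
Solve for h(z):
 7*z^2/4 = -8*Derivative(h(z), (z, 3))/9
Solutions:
 h(z) = C1 + C2*z + C3*z^2 - 21*z^5/640


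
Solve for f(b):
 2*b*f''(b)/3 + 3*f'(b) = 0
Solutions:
 f(b) = C1 + C2/b^(7/2)


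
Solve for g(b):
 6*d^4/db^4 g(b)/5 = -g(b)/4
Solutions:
 g(b) = (C1*sin(135^(1/4)*2^(3/4)*b/12) + C2*cos(135^(1/4)*2^(3/4)*b/12))*exp(-135^(1/4)*2^(3/4)*b/12) + (C3*sin(135^(1/4)*2^(3/4)*b/12) + C4*cos(135^(1/4)*2^(3/4)*b/12))*exp(135^(1/4)*2^(3/4)*b/12)


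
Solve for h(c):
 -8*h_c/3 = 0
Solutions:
 h(c) = C1


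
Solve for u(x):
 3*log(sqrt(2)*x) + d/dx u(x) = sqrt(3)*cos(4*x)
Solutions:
 u(x) = C1 - 3*x*log(x) - 3*x*log(2)/2 + 3*x + sqrt(3)*sin(4*x)/4


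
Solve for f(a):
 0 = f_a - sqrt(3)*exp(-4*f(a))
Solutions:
 f(a) = log(-I*(C1 + 4*sqrt(3)*a)^(1/4))
 f(a) = log(I*(C1 + 4*sqrt(3)*a)^(1/4))
 f(a) = log(-(C1 + 4*sqrt(3)*a)^(1/4))
 f(a) = log(C1 + 4*sqrt(3)*a)/4


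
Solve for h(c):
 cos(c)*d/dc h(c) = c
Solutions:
 h(c) = C1 + Integral(c/cos(c), c)


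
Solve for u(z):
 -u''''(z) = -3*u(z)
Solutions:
 u(z) = C1*exp(-3^(1/4)*z) + C2*exp(3^(1/4)*z) + C3*sin(3^(1/4)*z) + C4*cos(3^(1/4)*z)


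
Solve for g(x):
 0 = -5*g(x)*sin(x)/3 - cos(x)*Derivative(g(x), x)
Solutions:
 g(x) = C1*cos(x)^(5/3)


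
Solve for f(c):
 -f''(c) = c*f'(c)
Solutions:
 f(c) = C1 + C2*erf(sqrt(2)*c/2)


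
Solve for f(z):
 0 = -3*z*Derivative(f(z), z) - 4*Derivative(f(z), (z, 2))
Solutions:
 f(z) = C1 + C2*erf(sqrt(6)*z/4)


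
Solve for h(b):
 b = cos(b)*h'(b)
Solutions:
 h(b) = C1 + Integral(b/cos(b), b)


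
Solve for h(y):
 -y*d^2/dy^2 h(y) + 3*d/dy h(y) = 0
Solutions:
 h(y) = C1 + C2*y^4


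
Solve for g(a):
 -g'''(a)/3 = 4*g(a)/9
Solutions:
 g(a) = C3*exp(-6^(2/3)*a/3) + (C1*sin(2^(2/3)*3^(1/6)*a/2) + C2*cos(2^(2/3)*3^(1/6)*a/2))*exp(6^(2/3)*a/6)


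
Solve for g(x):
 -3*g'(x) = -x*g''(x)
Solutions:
 g(x) = C1 + C2*x^4


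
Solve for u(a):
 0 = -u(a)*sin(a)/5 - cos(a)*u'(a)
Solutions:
 u(a) = C1*cos(a)^(1/5)


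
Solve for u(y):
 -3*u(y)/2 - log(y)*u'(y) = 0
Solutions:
 u(y) = C1*exp(-3*li(y)/2)


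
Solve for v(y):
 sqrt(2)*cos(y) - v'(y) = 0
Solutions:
 v(y) = C1 + sqrt(2)*sin(y)


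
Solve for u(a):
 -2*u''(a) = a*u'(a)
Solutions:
 u(a) = C1 + C2*erf(a/2)


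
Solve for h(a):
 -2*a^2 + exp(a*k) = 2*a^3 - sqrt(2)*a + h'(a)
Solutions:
 h(a) = C1 - a^4/2 - 2*a^3/3 + sqrt(2)*a^2/2 + exp(a*k)/k


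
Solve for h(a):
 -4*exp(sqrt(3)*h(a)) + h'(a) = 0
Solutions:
 h(a) = sqrt(3)*(2*log(-1/(C1 + 4*a)) - log(3))/6


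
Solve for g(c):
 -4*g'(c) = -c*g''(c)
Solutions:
 g(c) = C1 + C2*c^5


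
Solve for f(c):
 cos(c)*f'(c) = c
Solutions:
 f(c) = C1 + Integral(c/cos(c), c)


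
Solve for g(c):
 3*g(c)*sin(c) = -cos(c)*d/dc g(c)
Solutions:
 g(c) = C1*cos(c)^3


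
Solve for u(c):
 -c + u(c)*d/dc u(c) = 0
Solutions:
 u(c) = -sqrt(C1 + c^2)
 u(c) = sqrt(C1 + c^2)


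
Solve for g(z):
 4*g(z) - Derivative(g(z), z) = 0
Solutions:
 g(z) = C1*exp(4*z)


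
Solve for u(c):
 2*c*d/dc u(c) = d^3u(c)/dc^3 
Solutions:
 u(c) = C1 + Integral(C2*airyai(2^(1/3)*c) + C3*airybi(2^(1/3)*c), c)


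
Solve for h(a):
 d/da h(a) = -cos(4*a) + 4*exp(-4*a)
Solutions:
 h(a) = C1 - sin(4*a)/4 - exp(-4*a)


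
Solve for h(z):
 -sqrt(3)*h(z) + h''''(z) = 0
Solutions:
 h(z) = C1*exp(-3^(1/8)*z) + C2*exp(3^(1/8)*z) + C3*sin(3^(1/8)*z) + C4*cos(3^(1/8)*z)


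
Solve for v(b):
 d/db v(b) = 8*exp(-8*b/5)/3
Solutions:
 v(b) = C1 - 5*exp(-8*b/5)/3


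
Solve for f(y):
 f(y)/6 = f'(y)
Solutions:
 f(y) = C1*exp(y/6)


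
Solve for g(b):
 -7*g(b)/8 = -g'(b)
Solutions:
 g(b) = C1*exp(7*b/8)


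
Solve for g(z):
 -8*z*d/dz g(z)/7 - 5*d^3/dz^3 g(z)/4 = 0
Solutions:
 g(z) = C1 + Integral(C2*airyai(-2*70^(2/3)*z/35) + C3*airybi(-2*70^(2/3)*z/35), z)


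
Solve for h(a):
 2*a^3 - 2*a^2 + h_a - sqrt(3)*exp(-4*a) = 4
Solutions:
 h(a) = C1 - a^4/2 + 2*a^3/3 + 4*a - sqrt(3)*exp(-4*a)/4


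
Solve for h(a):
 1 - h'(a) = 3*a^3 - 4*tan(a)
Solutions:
 h(a) = C1 - 3*a^4/4 + a - 4*log(cos(a))


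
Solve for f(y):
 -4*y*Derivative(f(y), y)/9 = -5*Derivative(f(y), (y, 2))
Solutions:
 f(y) = C1 + C2*erfi(sqrt(10)*y/15)


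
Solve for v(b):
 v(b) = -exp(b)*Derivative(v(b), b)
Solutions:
 v(b) = C1*exp(exp(-b))


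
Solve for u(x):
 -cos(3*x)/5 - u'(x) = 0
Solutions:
 u(x) = C1 - sin(3*x)/15


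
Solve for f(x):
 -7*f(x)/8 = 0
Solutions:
 f(x) = 0


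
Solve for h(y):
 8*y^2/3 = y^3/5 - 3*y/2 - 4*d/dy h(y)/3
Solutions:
 h(y) = C1 + 3*y^4/80 - 2*y^3/3 - 9*y^2/16


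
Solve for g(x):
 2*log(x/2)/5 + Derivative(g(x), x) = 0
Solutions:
 g(x) = C1 - 2*x*log(x)/5 + 2*x*log(2)/5 + 2*x/5


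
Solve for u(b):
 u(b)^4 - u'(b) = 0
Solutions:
 u(b) = (-1/(C1 + 3*b))^(1/3)
 u(b) = (-1/(C1 + b))^(1/3)*(-3^(2/3) - 3*3^(1/6)*I)/6
 u(b) = (-1/(C1 + b))^(1/3)*(-3^(2/3) + 3*3^(1/6)*I)/6


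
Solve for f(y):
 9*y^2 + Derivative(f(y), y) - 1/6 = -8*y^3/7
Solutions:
 f(y) = C1 - 2*y^4/7 - 3*y^3 + y/6


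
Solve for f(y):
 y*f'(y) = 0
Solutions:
 f(y) = C1


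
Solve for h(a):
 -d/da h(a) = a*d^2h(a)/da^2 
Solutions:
 h(a) = C1 + C2*log(a)


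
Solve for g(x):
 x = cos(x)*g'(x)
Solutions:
 g(x) = C1 + Integral(x/cos(x), x)


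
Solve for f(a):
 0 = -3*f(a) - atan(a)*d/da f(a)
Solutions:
 f(a) = C1*exp(-3*Integral(1/atan(a), a))


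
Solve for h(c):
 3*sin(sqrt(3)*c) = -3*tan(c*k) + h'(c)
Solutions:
 h(c) = C1 + 3*Piecewise((-log(cos(c*k))/k, Ne(k, 0)), (0, True)) - sqrt(3)*cos(sqrt(3)*c)


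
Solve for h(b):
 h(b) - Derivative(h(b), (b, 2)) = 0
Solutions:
 h(b) = C1*exp(-b) + C2*exp(b)


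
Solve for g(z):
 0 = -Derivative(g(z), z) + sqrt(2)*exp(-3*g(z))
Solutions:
 g(z) = log(C1 + 3*sqrt(2)*z)/3
 g(z) = log((-3^(1/3) - 3^(5/6)*I)*(C1 + sqrt(2)*z)^(1/3)/2)
 g(z) = log((-3^(1/3) + 3^(5/6)*I)*(C1 + sqrt(2)*z)^(1/3)/2)


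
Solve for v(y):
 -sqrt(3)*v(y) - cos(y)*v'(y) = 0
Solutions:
 v(y) = C1*(sin(y) - 1)^(sqrt(3)/2)/(sin(y) + 1)^(sqrt(3)/2)


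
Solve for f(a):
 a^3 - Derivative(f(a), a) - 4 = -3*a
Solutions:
 f(a) = C1 + a^4/4 + 3*a^2/2 - 4*a


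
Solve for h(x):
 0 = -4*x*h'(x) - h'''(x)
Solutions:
 h(x) = C1 + Integral(C2*airyai(-2^(2/3)*x) + C3*airybi(-2^(2/3)*x), x)


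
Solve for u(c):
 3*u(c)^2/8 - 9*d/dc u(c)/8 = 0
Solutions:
 u(c) = -3/(C1 + c)


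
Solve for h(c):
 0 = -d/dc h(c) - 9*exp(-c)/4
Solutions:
 h(c) = C1 + 9*exp(-c)/4


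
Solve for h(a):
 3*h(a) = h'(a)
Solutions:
 h(a) = C1*exp(3*a)


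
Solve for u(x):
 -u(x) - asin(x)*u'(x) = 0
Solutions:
 u(x) = C1*exp(-Integral(1/asin(x), x))


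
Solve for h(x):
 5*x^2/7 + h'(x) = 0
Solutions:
 h(x) = C1 - 5*x^3/21


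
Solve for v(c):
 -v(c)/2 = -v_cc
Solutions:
 v(c) = C1*exp(-sqrt(2)*c/2) + C2*exp(sqrt(2)*c/2)


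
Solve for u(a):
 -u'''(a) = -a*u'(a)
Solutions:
 u(a) = C1 + Integral(C2*airyai(a) + C3*airybi(a), a)


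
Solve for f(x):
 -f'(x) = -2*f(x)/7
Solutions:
 f(x) = C1*exp(2*x/7)


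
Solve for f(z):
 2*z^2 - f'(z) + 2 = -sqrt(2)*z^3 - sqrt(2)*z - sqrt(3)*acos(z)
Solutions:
 f(z) = C1 + sqrt(2)*z^4/4 + 2*z^3/3 + sqrt(2)*z^2/2 + 2*z + sqrt(3)*(z*acos(z) - sqrt(1 - z^2))


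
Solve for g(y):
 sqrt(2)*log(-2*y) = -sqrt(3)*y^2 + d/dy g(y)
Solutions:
 g(y) = C1 + sqrt(3)*y^3/3 + sqrt(2)*y*log(-y) + sqrt(2)*y*(-1 + log(2))


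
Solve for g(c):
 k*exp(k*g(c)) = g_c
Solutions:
 g(c) = Piecewise((log(-1/(C1*k + c*k^2))/k, Ne(k, 0)), (nan, True))
 g(c) = Piecewise((C1 + c*k, Eq(k, 0)), (nan, True))


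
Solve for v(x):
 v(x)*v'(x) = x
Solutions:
 v(x) = -sqrt(C1 + x^2)
 v(x) = sqrt(C1 + x^2)


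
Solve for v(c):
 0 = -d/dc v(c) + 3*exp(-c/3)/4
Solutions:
 v(c) = C1 - 9*exp(-c/3)/4


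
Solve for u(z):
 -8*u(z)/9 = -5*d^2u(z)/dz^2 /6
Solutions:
 u(z) = C1*exp(-4*sqrt(15)*z/15) + C2*exp(4*sqrt(15)*z/15)


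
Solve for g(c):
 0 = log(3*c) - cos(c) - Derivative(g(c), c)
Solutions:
 g(c) = C1 + c*log(c) - c + c*log(3) - sin(c)


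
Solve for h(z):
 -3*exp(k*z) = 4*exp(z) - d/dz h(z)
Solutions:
 h(z) = C1 + 4*exp(z) + 3*exp(k*z)/k


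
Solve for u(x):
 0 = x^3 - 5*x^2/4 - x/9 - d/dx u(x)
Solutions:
 u(x) = C1 + x^4/4 - 5*x^3/12 - x^2/18


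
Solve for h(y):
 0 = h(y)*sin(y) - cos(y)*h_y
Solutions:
 h(y) = C1/cos(y)


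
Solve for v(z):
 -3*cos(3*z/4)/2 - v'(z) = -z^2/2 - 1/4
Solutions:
 v(z) = C1 + z^3/6 + z/4 - 2*sin(3*z/4)


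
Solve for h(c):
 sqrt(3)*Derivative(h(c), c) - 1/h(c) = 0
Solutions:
 h(c) = -sqrt(C1 + 6*sqrt(3)*c)/3
 h(c) = sqrt(C1 + 6*sqrt(3)*c)/3


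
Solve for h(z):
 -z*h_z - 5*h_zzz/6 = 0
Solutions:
 h(z) = C1 + Integral(C2*airyai(-5^(2/3)*6^(1/3)*z/5) + C3*airybi(-5^(2/3)*6^(1/3)*z/5), z)


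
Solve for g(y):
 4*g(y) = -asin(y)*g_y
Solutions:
 g(y) = C1*exp(-4*Integral(1/asin(y), y))


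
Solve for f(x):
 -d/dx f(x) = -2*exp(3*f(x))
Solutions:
 f(x) = log(-1/(C1 + 6*x))/3
 f(x) = log((-1/(C1 + 2*x))^(1/3)*(-3^(2/3) - 3*3^(1/6)*I)/6)
 f(x) = log((-1/(C1 + 2*x))^(1/3)*(-3^(2/3) + 3*3^(1/6)*I)/6)


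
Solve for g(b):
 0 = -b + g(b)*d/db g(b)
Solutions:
 g(b) = -sqrt(C1 + b^2)
 g(b) = sqrt(C1 + b^2)


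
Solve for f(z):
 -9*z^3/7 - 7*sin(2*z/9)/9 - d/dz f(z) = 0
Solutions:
 f(z) = C1 - 9*z^4/28 + 7*cos(2*z/9)/2


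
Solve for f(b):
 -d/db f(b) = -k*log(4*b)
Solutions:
 f(b) = C1 + b*k*log(b) - b*k + b*k*log(4)


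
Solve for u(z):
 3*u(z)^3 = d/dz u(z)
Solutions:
 u(z) = -sqrt(2)*sqrt(-1/(C1 + 3*z))/2
 u(z) = sqrt(2)*sqrt(-1/(C1 + 3*z))/2


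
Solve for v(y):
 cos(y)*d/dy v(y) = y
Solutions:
 v(y) = C1 + Integral(y/cos(y), y)


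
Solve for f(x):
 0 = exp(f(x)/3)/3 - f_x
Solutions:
 f(x) = 3*log(-1/(C1 + x)) + 6*log(3)


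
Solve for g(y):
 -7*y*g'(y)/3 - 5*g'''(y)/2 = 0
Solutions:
 g(y) = C1 + Integral(C2*airyai(-14^(1/3)*15^(2/3)*y/15) + C3*airybi(-14^(1/3)*15^(2/3)*y/15), y)


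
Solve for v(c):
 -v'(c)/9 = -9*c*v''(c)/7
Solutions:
 v(c) = C1 + C2*c^(88/81)


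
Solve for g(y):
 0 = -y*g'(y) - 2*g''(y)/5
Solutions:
 g(y) = C1 + C2*erf(sqrt(5)*y/2)


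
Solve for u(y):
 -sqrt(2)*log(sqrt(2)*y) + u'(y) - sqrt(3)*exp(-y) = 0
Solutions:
 u(y) = C1 + sqrt(2)*y*log(y) + sqrt(2)*y*(-1 + log(2)/2) - sqrt(3)*exp(-y)


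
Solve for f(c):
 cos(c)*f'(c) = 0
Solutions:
 f(c) = C1


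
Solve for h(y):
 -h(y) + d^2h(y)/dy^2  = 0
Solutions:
 h(y) = C1*exp(-y) + C2*exp(y)


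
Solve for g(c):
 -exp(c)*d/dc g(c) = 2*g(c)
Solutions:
 g(c) = C1*exp(2*exp(-c))


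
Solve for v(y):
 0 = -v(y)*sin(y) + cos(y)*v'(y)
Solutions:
 v(y) = C1/cos(y)


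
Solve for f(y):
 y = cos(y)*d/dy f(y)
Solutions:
 f(y) = C1 + Integral(y/cos(y), y)


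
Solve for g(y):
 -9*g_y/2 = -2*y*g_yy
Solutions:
 g(y) = C1 + C2*y^(13/4)


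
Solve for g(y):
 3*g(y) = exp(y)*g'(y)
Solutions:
 g(y) = C1*exp(-3*exp(-y))


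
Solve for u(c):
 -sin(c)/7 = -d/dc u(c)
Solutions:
 u(c) = C1 - cos(c)/7


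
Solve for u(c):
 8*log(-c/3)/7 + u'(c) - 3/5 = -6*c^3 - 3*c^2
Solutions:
 u(c) = C1 - 3*c^4/2 - c^3 - 8*c*log(-c)/7 + c*(40*log(3) + 61)/35


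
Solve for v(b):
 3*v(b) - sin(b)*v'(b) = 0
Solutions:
 v(b) = C1*(cos(b) - 1)^(3/2)/(cos(b) + 1)^(3/2)


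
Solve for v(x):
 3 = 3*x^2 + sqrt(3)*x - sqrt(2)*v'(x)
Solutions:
 v(x) = C1 + sqrt(2)*x^3/2 + sqrt(6)*x^2/4 - 3*sqrt(2)*x/2


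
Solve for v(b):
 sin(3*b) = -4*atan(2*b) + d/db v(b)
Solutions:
 v(b) = C1 + 4*b*atan(2*b) - log(4*b^2 + 1) - cos(3*b)/3


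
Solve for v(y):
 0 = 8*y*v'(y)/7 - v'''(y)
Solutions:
 v(y) = C1 + Integral(C2*airyai(2*7^(2/3)*y/7) + C3*airybi(2*7^(2/3)*y/7), y)


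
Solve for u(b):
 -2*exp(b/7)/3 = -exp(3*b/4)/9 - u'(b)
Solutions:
 u(b) = C1 + 14*exp(b/7)/3 - 4*exp(3*b/4)/27


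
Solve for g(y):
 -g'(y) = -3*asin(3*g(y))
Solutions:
 Integral(1/asin(3*_y), (_y, g(y))) = C1 + 3*y


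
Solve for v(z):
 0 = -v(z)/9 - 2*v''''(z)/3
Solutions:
 v(z) = (C1*sin(2^(1/4)*3^(3/4)*z/6) + C2*cos(2^(1/4)*3^(3/4)*z/6))*exp(-2^(1/4)*3^(3/4)*z/6) + (C3*sin(2^(1/4)*3^(3/4)*z/6) + C4*cos(2^(1/4)*3^(3/4)*z/6))*exp(2^(1/4)*3^(3/4)*z/6)


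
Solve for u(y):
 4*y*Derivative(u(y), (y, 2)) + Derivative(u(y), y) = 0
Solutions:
 u(y) = C1 + C2*y^(3/4)


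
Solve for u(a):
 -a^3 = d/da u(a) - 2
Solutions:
 u(a) = C1 - a^4/4 + 2*a


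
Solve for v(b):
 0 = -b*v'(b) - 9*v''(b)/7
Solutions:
 v(b) = C1 + C2*erf(sqrt(14)*b/6)


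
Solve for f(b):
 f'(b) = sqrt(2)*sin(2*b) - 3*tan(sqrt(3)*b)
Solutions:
 f(b) = C1 + sqrt(3)*log(cos(sqrt(3)*b)) - sqrt(2)*cos(2*b)/2


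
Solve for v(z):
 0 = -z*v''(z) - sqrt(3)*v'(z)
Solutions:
 v(z) = C1 + C2*z^(1 - sqrt(3))


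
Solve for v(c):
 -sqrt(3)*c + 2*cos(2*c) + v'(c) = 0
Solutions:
 v(c) = C1 + sqrt(3)*c^2/2 - sin(2*c)


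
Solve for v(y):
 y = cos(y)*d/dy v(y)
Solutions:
 v(y) = C1 + Integral(y/cos(y), y)


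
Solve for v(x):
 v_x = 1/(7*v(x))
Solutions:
 v(x) = -sqrt(C1 + 14*x)/7
 v(x) = sqrt(C1 + 14*x)/7


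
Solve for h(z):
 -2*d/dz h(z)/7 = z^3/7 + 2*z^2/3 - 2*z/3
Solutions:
 h(z) = C1 - z^4/8 - 7*z^3/9 + 7*z^2/6


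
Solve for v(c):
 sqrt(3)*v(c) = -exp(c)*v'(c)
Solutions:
 v(c) = C1*exp(sqrt(3)*exp(-c))


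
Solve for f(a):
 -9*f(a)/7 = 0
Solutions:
 f(a) = 0


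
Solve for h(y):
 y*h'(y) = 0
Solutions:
 h(y) = C1


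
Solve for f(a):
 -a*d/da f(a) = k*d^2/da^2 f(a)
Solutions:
 f(a) = C1 + C2*sqrt(k)*erf(sqrt(2)*a*sqrt(1/k)/2)


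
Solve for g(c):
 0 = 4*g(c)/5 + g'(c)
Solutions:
 g(c) = C1*exp(-4*c/5)


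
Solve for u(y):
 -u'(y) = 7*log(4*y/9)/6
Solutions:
 u(y) = C1 - 7*y*log(y)/6 - 7*y*log(2)/3 + 7*y/6 + 7*y*log(3)/3


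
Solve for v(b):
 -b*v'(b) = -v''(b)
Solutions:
 v(b) = C1 + C2*erfi(sqrt(2)*b/2)


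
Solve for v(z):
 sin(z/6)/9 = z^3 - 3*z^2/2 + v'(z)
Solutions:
 v(z) = C1 - z^4/4 + z^3/2 - 2*cos(z/6)/3


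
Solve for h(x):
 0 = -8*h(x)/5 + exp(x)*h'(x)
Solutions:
 h(x) = C1*exp(-8*exp(-x)/5)


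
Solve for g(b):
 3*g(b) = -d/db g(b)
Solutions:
 g(b) = C1*exp(-3*b)


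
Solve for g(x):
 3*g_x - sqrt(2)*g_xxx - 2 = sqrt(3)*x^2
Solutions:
 g(x) = C1 + C2*exp(-2^(3/4)*sqrt(3)*x/2) + C3*exp(2^(3/4)*sqrt(3)*x/2) + sqrt(3)*x^3/9 + 2*sqrt(6)*x/9 + 2*x/3


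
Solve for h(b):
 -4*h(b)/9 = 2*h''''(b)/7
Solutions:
 h(b) = (C1*sin(2^(3/4)*sqrt(3)*7^(1/4)*b/6) + C2*cos(2^(3/4)*sqrt(3)*7^(1/4)*b/6))*exp(-2^(3/4)*sqrt(3)*7^(1/4)*b/6) + (C3*sin(2^(3/4)*sqrt(3)*7^(1/4)*b/6) + C4*cos(2^(3/4)*sqrt(3)*7^(1/4)*b/6))*exp(2^(3/4)*sqrt(3)*7^(1/4)*b/6)


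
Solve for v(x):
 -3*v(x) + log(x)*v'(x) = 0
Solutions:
 v(x) = C1*exp(3*li(x))


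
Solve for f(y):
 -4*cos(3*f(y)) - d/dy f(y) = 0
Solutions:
 f(y) = -asin((C1 + exp(24*y))/(C1 - exp(24*y)))/3 + pi/3
 f(y) = asin((C1 + exp(24*y))/(C1 - exp(24*y)))/3


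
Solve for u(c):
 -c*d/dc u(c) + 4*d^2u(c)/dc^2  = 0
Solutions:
 u(c) = C1 + C2*erfi(sqrt(2)*c/4)


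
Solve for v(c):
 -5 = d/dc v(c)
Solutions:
 v(c) = C1 - 5*c


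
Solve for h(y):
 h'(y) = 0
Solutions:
 h(y) = C1


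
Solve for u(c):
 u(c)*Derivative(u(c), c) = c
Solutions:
 u(c) = -sqrt(C1 + c^2)
 u(c) = sqrt(C1 + c^2)


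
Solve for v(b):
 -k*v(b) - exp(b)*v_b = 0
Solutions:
 v(b) = C1*exp(k*exp(-b))


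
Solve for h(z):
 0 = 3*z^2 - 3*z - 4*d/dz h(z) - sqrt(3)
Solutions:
 h(z) = C1 + z^3/4 - 3*z^2/8 - sqrt(3)*z/4


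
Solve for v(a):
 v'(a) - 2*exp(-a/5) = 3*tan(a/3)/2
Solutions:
 v(a) = C1 + 9*log(tan(a/3)^2 + 1)/4 - 10*exp(-a/5)


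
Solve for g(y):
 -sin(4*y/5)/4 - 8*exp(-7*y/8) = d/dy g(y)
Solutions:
 g(y) = C1 + 5*cos(4*y/5)/16 + 64*exp(-7*y/8)/7


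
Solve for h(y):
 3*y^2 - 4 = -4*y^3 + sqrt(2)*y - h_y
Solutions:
 h(y) = C1 - y^4 - y^3 + sqrt(2)*y^2/2 + 4*y


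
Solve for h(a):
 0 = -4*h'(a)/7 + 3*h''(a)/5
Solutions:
 h(a) = C1 + C2*exp(20*a/21)


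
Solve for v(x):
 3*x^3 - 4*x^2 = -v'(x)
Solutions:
 v(x) = C1 - 3*x^4/4 + 4*x^3/3


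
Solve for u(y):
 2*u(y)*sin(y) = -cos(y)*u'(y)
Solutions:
 u(y) = C1*cos(y)^2


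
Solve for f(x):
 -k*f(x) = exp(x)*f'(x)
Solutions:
 f(x) = C1*exp(k*exp(-x))


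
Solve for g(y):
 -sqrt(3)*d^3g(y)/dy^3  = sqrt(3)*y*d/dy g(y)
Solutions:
 g(y) = C1 + Integral(C2*airyai(-y) + C3*airybi(-y), y)


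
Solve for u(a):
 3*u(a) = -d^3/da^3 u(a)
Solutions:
 u(a) = C3*exp(-3^(1/3)*a) + (C1*sin(3^(5/6)*a/2) + C2*cos(3^(5/6)*a/2))*exp(3^(1/3)*a/2)


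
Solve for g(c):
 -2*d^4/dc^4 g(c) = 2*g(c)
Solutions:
 g(c) = (C1*sin(sqrt(2)*c/2) + C2*cos(sqrt(2)*c/2))*exp(-sqrt(2)*c/2) + (C3*sin(sqrt(2)*c/2) + C4*cos(sqrt(2)*c/2))*exp(sqrt(2)*c/2)


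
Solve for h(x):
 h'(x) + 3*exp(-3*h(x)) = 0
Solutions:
 h(x) = log(C1 - 9*x)/3
 h(x) = log((-3^(1/3) - 3^(5/6)*I)*(C1 - 3*x)^(1/3)/2)
 h(x) = log((-3^(1/3) + 3^(5/6)*I)*(C1 - 3*x)^(1/3)/2)


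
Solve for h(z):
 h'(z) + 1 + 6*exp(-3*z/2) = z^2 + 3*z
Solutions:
 h(z) = C1 + z^3/3 + 3*z^2/2 - z + 4*exp(-3*z/2)


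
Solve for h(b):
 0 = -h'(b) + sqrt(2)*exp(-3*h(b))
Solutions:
 h(b) = log(C1 + 3*sqrt(2)*b)/3
 h(b) = log((-3^(1/3) - 3^(5/6)*I)*(C1 + sqrt(2)*b)^(1/3)/2)
 h(b) = log((-3^(1/3) + 3^(5/6)*I)*(C1 + sqrt(2)*b)^(1/3)/2)


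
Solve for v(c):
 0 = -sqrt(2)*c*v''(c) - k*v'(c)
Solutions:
 v(c) = C1 + c^(-sqrt(2)*re(k)/2 + 1)*(C2*sin(sqrt(2)*log(c)*Abs(im(k))/2) + C3*cos(sqrt(2)*log(c)*im(k)/2))


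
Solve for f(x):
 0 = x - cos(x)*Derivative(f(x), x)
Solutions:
 f(x) = C1 + Integral(x/cos(x), x)


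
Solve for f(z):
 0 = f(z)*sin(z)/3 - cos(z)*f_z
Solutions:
 f(z) = C1/cos(z)^(1/3)


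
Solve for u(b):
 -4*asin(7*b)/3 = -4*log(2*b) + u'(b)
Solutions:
 u(b) = C1 + 4*b*log(b) - 4*b*asin(7*b)/3 - 4*b + 4*b*log(2) - 4*sqrt(1 - 49*b^2)/21


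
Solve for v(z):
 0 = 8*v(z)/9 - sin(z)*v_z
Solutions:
 v(z) = C1*(cos(z) - 1)^(4/9)/(cos(z) + 1)^(4/9)


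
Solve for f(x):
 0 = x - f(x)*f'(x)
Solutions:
 f(x) = -sqrt(C1 + x^2)
 f(x) = sqrt(C1 + x^2)


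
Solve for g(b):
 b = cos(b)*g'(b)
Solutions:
 g(b) = C1 + Integral(b/cos(b), b)


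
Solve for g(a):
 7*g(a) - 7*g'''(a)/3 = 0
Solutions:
 g(a) = C3*exp(3^(1/3)*a) + (C1*sin(3^(5/6)*a/2) + C2*cos(3^(5/6)*a/2))*exp(-3^(1/3)*a/2)


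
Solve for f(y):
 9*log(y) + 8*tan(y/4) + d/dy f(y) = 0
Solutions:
 f(y) = C1 - 9*y*log(y) + 9*y + 32*log(cos(y/4))


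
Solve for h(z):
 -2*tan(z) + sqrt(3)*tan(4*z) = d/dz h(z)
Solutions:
 h(z) = C1 + 2*log(cos(z)) - sqrt(3)*log(cos(4*z))/4


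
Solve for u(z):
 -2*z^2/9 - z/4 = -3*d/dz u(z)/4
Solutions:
 u(z) = C1 + 8*z^3/81 + z^2/6


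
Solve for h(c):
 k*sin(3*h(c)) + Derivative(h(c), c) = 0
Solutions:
 h(c) = -acos((-C1 - exp(6*c*k))/(C1 - exp(6*c*k)))/3 + 2*pi/3
 h(c) = acos((-C1 - exp(6*c*k))/(C1 - exp(6*c*k)))/3


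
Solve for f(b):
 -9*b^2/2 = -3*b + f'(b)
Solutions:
 f(b) = C1 - 3*b^3/2 + 3*b^2/2


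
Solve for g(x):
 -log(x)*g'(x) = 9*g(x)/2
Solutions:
 g(x) = C1*exp(-9*li(x)/2)


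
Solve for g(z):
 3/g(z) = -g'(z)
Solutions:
 g(z) = -sqrt(C1 - 6*z)
 g(z) = sqrt(C1 - 6*z)


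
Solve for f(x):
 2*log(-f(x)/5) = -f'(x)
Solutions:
 Integral(1/(log(-_y) - log(5)), (_y, f(x)))/2 = C1 - x


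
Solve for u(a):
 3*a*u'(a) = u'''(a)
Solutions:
 u(a) = C1 + Integral(C2*airyai(3^(1/3)*a) + C3*airybi(3^(1/3)*a), a)


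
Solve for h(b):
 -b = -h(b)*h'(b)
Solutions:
 h(b) = -sqrt(C1 + b^2)
 h(b) = sqrt(C1 + b^2)


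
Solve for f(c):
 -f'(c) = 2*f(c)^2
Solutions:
 f(c) = 1/(C1 + 2*c)


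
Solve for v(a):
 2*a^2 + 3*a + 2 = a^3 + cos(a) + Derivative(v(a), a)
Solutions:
 v(a) = C1 - a^4/4 + 2*a^3/3 + 3*a^2/2 + 2*a - sin(a)


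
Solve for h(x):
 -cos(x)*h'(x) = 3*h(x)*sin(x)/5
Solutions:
 h(x) = C1*cos(x)^(3/5)


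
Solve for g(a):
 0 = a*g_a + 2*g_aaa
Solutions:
 g(a) = C1 + Integral(C2*airyai(-2^(2/3)*a/2) + C3*airybi(-2^(2/3)*a/2), a)


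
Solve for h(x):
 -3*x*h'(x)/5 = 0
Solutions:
 h(x) = C1


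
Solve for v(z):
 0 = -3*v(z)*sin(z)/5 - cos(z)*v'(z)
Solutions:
 v(z) = C1*cos(z)^(3/5)


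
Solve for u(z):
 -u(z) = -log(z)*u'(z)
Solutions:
 u(z) = C1*exp(li(z))


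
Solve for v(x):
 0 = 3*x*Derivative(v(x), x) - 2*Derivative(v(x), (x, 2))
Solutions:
 v(x) = C1 + C2*erfi(sqrt(3)*x/2)


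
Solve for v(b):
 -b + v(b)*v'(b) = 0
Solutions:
 v(b) = -sqrt(C1 + b^2)
 v(b) = sqrt(C1 + b^2)


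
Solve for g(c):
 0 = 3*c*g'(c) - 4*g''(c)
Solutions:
 g(c) = C1 + C2*erfi(sqrt(6)*c/4)


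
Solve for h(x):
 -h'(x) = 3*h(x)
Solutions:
 h(x) = C1*exp(-3*x)


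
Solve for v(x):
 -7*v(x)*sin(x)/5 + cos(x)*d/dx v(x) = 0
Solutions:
 v(x) = C1/cos(x)^(7/5)


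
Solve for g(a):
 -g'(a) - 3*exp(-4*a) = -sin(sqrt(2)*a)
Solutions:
 g(a) = C1 - sqrt(2)*cos(sqrt(2)*a)/2 + 3*exp(-4*a)/4


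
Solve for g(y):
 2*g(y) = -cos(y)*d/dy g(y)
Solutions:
 g(y) = C1*(sin(y) - 1)/(sin(y) + 1)


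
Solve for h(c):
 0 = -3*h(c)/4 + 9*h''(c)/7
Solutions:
 h(c) = C1*exp(-sqrt(21)*c/6) + C2*exp(sqrt(21)*c/6)


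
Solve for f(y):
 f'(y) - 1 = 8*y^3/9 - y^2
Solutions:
 f(y) = C1 + 2*y^4/9 - y^3/3 + y


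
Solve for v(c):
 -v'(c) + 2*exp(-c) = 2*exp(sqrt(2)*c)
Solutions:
 v(c) = C1 - sqrt(2)*exp(sqrt(2)*c) - 2*exp(-c)


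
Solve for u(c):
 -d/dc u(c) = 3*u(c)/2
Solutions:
 u(c) = C1*exp(-3*c/2)


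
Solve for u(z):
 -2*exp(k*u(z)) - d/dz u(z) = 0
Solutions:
 u(z) = Piecewise((log(1/(C1*k + 2*k*z))/k, Ne(k, 0)), (nan, True))
 u(z) = Piecewise((C1 - 2*z, Eq(k, 0)), (nan, True))


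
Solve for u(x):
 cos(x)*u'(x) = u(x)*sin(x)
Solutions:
 u(x) = C1/cos(x)


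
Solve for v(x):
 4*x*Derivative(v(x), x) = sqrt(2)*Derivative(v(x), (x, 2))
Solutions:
 v(x) = C1 + C2*erfi(2^(1/4)*x)


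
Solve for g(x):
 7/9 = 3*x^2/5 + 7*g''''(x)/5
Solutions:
 g(x) = C1 + C2*x + C3*x^2 + C4*x^3 - x^6/840 + 5*x^4/216


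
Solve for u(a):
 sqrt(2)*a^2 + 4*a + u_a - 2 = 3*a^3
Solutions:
 u(a) = C1 + 3*a^4/4 - sqrt(2)*a^3/3 - 2*a^2 + 2*a


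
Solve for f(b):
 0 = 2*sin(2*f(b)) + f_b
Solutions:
 f(b) = pi - acos((-C1 - exp(8*b))/(C1 - exp(8*b)))/2
 f(b) = acos((-C1 - exp(8*b))/(C1 - exp(8*b)))/2


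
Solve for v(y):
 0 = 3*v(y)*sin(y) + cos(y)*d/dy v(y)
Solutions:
 v(y) = C1*cos(y)^3


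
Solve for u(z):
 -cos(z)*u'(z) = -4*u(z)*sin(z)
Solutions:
 u(z) = C1/cos(z)^4


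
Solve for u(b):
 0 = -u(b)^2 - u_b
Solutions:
 u(b) = 1/(C1 + b)


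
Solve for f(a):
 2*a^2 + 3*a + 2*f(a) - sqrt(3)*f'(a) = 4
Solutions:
 f(a) = C1*exp(2*sqrt(3)*a/3) - a^2 - sqrt(3)*a - 3*a/2 - 3*sqrt(3)/4 + 1/2


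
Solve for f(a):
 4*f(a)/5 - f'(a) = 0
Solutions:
 f(a) = C1*exp(4*a/5)


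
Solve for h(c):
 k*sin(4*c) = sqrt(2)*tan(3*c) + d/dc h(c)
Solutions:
 h(c) = C1 - k*cos(4*c)/4 + sqrt(2)*log(cos(3*c))/3


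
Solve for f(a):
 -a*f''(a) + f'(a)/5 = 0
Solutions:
 f(a) = C1 + C2*a^(6/5)


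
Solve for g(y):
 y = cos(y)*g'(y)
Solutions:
 g(y) = C1 + Integral(y/cos(y), y)


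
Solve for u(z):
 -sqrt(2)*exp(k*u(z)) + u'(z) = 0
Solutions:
 u(z) = Piecewise((log(-1/(C1*k + sqrt(2)*k*z))/k, Ne(k, 0)), (nan, True))
 u(z) = Piecewise((C1 + sqrt(2)*z, Eq(k, 0)), (nan, True))


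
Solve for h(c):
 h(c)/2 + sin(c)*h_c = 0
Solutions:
 h(c) = C1*(cos(c) + 1)^(1/4)/(cos(c) - 1)^(1/4)


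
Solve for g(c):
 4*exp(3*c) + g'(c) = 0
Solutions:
 g(c) = C1 - 4*exp(3*c)/3


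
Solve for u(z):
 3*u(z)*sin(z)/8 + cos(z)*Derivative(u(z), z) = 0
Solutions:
 u(z) = C1*cos(z)^(3/8)


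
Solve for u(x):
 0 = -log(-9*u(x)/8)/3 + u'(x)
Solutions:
 -3*Integral(1/(log(-_y) - 3*log(2) + 2*log(3)), (_y, u(x))) = C1 - x


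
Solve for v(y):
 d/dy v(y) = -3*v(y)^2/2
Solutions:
 v(y) = 2/(C1 + 3*y)


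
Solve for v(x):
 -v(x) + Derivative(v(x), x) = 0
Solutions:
 v(x) = C1*exp(x)


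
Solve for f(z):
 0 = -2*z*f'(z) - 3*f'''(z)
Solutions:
 f(z) = C1 + Integral(C2*airyai(-2^(1/3)*3^(2/3)*z/3) + C3*airybi(-2^(1/3)*3^(2/3)*z/3), z)


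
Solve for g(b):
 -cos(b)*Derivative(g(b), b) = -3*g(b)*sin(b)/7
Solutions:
 g(b) = C1/cos(b)^(3/7)


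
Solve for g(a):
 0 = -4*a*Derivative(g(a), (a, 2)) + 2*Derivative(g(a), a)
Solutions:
 g(a) = C1 + C2*a^(3/2)


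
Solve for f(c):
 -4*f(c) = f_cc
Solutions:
 f(c) = C1*sin(2*c) + C2*cos(2*c)


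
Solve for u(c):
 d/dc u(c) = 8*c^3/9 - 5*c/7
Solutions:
 u(c) = C1 + 2*c^4/9 - 5*c^2/14


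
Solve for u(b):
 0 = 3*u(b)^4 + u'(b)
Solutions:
 u(b) = (-3^(2/3) - 3*3^(1/6)*I)*(1/(C1 + 3*b))^(1/3)/6
 u(b) = (-3^(2/3) + 3*3^(1/6)*I)*(1/(C1 + 3*b))^(1/3)/6
 u(b) = (1/(C1 + 9*b))^(1/3)


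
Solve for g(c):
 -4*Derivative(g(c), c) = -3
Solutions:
 g(c) = C1 + 3*c/4


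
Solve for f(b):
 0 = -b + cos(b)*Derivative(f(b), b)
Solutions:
 f(b) = C1 + Integral(b/cos(b), b)


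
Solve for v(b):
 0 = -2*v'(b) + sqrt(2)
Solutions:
 v(b) = C1 + sqrt(2)*b/2


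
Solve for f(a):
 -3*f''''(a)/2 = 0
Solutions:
 f(a) = C1 + C2*a + C3*a^2 + C4*a^3


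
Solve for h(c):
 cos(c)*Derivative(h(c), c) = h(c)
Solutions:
 h(c) = C1*sqrt(sin(c) + 1)/sqrt(sin(c) - 1)


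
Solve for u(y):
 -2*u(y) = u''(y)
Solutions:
 u(y) = C1*sin(sqrt(2)*y) + C2*cos(sqrt(2)*y)


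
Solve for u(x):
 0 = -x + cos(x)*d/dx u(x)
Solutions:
 u(x) = C1 + Integral(x/cos(x), x)


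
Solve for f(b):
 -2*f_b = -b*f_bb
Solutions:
 f(b) = C1 + C2*b^3


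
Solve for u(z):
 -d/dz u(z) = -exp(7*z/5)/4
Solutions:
 u(z) = C1 + 5*exp(7*z/5)/28


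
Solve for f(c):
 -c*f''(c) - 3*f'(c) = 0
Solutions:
 f(c) = C1 + C2/c^2


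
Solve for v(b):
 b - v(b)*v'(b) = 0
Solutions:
 v(b) = -sqrt(C1 + b^2)
 v(b) = sqrt(C1 + b^2)


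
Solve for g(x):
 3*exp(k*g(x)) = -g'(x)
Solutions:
 g(x) = Piecewise((log(1/(C1*k + 3*k*x))/k, Ne(k, 0)), (nan, True))
 g(x) = Piecewise((C1 - 3*x, Eq(k, 0)), (nan, True))


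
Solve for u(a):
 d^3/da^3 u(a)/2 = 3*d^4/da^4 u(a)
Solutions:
 u(a) = C1 + C2*a + C3*a^2 + C4*exp(a/6)


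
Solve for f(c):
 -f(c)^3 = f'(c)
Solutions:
 f(c) = -sqrt(2)*sqrt(-1/(C1 - c))/2
 f(c) = sqrt(2)*sqrt(-1/(C1 - c))/2


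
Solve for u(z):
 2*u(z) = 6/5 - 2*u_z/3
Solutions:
 u(z) = C1*exp(-3*z) + 3/5


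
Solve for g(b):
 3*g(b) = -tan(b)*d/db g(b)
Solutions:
 g(b) = C1/sin(b)^3


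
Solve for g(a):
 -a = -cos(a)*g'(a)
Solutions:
 g(a) = C1 + Integral(a/cos(a), a)


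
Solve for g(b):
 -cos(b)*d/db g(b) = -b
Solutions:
 g(b) = C1 + Integral(b/cos(b), b)


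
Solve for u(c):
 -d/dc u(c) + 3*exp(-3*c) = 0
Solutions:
 u(c) = C1 - exp(-3*c)


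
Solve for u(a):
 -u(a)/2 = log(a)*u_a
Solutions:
 u(a) = C1*exp(-li(a)/2)


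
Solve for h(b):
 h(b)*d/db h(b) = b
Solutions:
 h(b) = -sqrt(C1 + b^2)
 h(b) = sqrt(C1 + b^2)


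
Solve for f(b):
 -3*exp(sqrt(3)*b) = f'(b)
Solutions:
 f(b) = C1 - sqrt(3)*exp(sqrt(3)*b)


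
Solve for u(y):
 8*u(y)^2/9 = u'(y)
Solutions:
 u(y) = -9/(C1 + 8*y)


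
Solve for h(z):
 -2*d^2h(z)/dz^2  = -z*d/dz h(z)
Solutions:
 h(z) = C1 + C2*erfi(z/2)


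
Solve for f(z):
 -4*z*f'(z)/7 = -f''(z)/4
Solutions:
 f(z) = C1 + C2*erfi(2*sqrt(14)*z/7)
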